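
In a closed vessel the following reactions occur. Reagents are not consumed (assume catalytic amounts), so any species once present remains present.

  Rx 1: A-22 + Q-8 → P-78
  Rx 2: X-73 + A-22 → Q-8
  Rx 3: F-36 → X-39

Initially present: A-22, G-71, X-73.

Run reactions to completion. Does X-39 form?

No

X-39 would need F-36 (Rx 3), but F-36 never forms.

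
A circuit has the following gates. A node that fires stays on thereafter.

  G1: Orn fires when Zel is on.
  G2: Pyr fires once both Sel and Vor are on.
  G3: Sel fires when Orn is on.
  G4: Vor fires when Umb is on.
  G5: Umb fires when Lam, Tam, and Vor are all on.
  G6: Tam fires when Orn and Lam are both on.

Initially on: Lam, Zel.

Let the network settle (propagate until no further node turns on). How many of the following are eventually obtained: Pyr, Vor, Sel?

Zel is on, so Orn fires (G1).
G3: Orn on → Sel on.
Pyr would need Sel and Vor (G2), but Vor never turns on.
Vor would need Umb (G4), but Umb never turns on.
Sel: reached.
Reached: Sel — 1 of the 3.

1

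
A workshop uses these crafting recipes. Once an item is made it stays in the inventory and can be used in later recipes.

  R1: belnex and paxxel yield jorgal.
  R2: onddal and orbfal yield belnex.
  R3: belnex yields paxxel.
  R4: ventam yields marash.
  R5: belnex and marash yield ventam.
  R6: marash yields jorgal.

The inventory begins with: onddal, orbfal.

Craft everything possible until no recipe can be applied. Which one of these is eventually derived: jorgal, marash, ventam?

onddal and orbfal → belnex (R2).
belnex → paxxel (R3).
belnex and paxxel → jorgal (R1).
marash would need ventam (R4), but ventam is never obtained. ventam would need belnex and marash (R5), but marash is never obtained.

jorgal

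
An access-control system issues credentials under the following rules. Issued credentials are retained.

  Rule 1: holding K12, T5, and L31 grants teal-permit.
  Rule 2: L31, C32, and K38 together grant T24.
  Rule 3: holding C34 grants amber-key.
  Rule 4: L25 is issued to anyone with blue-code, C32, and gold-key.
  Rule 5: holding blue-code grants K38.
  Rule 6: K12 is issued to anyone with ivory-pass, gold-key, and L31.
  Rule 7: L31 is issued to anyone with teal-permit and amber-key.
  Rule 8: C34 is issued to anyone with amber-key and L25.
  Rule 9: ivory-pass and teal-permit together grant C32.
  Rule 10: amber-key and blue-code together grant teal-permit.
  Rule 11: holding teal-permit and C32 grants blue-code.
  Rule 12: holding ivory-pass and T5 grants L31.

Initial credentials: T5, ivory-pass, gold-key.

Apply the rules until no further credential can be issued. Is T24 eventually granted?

Holding ivory-pass and T5 grants L31 (Rule 12).
Holding ivory-pass, gold-key, and L31 grants K12 (Rule 6).
Holding K12, T5, and L31 grants teal-permit (Rule 1).
Holding ivory-pass and teal-permit grants C32 (Rule 9).
Holding teal-permit and C32 grants blue-code (Rule 11).
Holding blue-code grants K38 (Rule 5).
Holding L31, C32, and K38 grants T24 (Rule 2).

Yes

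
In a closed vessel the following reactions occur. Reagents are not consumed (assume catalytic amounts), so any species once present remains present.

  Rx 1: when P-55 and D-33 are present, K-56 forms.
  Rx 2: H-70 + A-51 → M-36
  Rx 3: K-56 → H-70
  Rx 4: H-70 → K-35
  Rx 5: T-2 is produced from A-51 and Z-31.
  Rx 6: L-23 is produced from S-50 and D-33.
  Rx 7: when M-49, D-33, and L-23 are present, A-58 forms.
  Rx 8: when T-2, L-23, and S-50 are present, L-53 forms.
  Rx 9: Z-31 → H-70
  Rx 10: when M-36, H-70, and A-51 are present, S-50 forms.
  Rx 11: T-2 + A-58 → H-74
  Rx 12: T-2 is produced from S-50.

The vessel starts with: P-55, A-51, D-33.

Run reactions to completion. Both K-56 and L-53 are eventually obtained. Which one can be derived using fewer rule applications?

K-56: P-55 and D-33 present → K-56 forms (Rx 1). [1 rule application]
L-53: P-55 and D-33 present → K-56 forms (Rx 1). K-56 present → H-70 forms (Rx 3). H-70 and A-51 present → M-36 forms (Rx 2). M-36, H-70, and A-51 present → S-50 forms (Rx 10). S-50 present → T-2 forms (Rx 12). S-50 and D-33 present → L-23 forms (Rx 6). T-2, L-23, and S-50 present → L-53 forms (Rx 8). [7 rule applications]
K-56 needs fewer.

K-56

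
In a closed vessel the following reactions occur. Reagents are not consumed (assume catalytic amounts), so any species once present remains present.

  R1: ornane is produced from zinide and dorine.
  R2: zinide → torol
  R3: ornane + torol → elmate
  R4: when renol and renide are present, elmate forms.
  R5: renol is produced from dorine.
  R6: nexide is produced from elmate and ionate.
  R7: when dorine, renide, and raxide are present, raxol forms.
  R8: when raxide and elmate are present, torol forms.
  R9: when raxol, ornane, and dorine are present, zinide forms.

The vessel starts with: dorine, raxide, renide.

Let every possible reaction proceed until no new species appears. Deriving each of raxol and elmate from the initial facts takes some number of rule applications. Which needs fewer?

raxol

raxol: dorine, renide, and raxide present → raxol forms (R7). [1 rule application]
elmate: dorine present → renol forms (R5). renol and renide present → elmate forms (R4). [2 rule applications]
raxol needs fewer.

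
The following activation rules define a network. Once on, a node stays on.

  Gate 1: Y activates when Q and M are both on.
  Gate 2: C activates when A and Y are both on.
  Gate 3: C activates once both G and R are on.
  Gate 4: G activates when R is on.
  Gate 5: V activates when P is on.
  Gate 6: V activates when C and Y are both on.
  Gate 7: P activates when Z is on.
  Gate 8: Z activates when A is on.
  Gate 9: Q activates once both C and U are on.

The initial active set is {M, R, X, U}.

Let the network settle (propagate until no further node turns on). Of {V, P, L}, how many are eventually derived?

R is on, so G activates (Gate 4).
Gate 3: G and R on → C on.
C and U are on, so Q activates (Gate 9).
Q and M are on, so Y activates (Gate 1).
Gate 6: C and Y on → V on.
V: reached.
P would need Z (Gate 7), but Z never turns on.
No rule produces L, and it is not given.
Reached: V — 1 of the 3.

1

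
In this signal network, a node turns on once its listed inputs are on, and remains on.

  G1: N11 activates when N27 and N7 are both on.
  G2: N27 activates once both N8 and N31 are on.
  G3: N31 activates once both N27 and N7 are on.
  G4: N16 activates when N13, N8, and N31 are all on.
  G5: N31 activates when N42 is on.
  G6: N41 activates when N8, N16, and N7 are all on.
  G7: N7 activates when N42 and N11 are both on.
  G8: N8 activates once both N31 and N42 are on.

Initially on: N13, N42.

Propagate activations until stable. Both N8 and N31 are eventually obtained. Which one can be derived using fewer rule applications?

N31: N42 is on, so N31 activates (G5). [1 rule application]
N8: G5: N42 on → N31 on. N31 and N42 are on, so N8 activates (G8). [2 rule applications]
N31 needs fewer.

N31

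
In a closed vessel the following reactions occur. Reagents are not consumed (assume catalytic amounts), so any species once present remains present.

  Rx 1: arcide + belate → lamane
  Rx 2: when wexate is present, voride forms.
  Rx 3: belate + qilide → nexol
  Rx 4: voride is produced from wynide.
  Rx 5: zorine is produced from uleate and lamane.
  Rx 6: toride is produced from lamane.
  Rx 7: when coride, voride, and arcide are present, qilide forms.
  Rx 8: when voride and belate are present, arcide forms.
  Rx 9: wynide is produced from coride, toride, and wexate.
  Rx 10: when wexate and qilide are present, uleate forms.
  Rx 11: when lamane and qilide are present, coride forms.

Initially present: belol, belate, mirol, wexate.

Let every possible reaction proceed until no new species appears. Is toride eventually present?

Yes

wexate present → voride forms (Rx 2).
voride and belate present → arcide forms (Rx 8).
arcide and belate present → lamane forms (Rx 1).
lamane present → toride forms (Rx 6).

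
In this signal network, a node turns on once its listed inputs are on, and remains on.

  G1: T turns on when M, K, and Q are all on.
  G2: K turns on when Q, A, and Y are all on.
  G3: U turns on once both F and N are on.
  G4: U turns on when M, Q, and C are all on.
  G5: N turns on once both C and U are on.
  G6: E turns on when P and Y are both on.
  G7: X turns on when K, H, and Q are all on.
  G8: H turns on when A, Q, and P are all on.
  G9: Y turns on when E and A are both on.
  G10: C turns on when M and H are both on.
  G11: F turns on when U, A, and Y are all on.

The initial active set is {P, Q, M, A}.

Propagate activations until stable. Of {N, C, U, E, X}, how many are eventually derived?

3

A, Q, and P are on, so H turns on (G8).
M and H are on, so C turns on (G10).
G4: M, Q, and C on → U on.
G5: C and U on → N on.
N: reached.
C: reached.
U: reached.
E would need P and Y (G6), but Y never turns on.
X would need K, H, and Q (G7), but K never turns on.
Reached: N, C, and U — 3 of the 5.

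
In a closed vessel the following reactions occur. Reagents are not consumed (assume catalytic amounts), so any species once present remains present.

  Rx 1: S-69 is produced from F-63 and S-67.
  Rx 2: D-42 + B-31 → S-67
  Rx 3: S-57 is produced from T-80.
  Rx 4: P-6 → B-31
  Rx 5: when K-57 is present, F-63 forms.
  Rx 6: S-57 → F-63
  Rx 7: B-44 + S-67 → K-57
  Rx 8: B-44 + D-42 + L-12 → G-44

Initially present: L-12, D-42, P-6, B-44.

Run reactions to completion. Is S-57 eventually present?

S-57 would need T-80 (Rx 3), but T-80 never forms.

No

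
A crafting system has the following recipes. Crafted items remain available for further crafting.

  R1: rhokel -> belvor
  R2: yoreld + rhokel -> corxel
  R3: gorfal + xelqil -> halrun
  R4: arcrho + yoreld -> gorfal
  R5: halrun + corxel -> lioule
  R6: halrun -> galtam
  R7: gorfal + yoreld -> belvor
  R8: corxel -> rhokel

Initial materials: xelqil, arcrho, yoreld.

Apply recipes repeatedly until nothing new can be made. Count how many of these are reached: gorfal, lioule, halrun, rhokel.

2

Using R4, arcrho and yoreld make gorfal.
Using R3, gorfal and xelqil make halrun.
gorfal: reached.
lioule would need halrun and corxel (R5), but corxel is never obtained.
halrun: reached.
rhokel would need corxel (R8), but corxel is never obtained.
Reached: gorfal and halrun — 2 of the 4.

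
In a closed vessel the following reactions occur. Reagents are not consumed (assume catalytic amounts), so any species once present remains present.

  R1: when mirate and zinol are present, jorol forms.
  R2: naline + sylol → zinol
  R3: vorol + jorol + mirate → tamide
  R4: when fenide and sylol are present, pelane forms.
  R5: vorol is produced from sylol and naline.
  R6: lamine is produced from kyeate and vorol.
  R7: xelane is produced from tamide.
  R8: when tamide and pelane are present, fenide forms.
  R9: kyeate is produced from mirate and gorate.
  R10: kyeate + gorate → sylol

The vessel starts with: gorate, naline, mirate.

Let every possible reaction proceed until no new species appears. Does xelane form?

Yes

mirate and gorate present → kyeate forms (R9).
kyeate and gorate present → sylol forms (R10).
sylol and naline present → vorol forms (R5).
naline and sylol present → zinol forms (R2).
mirate and zinol present → jorol forms (R1).
vorol, jorol, and mirate present → tamide forms (R3).
tamide present → xelane forms (R7).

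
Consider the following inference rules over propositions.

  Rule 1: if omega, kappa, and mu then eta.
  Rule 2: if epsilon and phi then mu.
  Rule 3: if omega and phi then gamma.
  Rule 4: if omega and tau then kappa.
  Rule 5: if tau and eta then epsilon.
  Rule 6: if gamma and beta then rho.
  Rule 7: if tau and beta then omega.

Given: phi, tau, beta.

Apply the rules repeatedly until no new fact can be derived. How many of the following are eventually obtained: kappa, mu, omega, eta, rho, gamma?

tau and beta hold, so omega follows (Rule 7).
From omega and tau, Rule 4 gives kappa.
omega and phi hold, so gamma follows (Rule 3).
gamma and beta hold, so rho follows (Rule 6).
kappa: reached.
mu would need epsilon and phi (Rule 2), but epsilon is never established.
omega: reached.
eta would need omega, kappa, and mu (Rule 1), but mu is never established.
rho: reached.
gamma: reached.
Reached: kappa, omega, rho, and gamma — 4 of the 6.

4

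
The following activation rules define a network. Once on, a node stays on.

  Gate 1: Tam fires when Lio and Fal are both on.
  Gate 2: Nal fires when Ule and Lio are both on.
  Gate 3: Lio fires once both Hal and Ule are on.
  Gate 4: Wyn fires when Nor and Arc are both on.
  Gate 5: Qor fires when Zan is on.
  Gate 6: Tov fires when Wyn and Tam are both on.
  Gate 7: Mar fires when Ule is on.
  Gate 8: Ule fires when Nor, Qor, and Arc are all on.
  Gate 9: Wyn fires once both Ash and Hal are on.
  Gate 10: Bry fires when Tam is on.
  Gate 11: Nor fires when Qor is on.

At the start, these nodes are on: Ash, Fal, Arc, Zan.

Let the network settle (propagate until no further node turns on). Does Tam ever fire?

No

Tam would need Lio and Fal (Gate 1), but Lio never turns on.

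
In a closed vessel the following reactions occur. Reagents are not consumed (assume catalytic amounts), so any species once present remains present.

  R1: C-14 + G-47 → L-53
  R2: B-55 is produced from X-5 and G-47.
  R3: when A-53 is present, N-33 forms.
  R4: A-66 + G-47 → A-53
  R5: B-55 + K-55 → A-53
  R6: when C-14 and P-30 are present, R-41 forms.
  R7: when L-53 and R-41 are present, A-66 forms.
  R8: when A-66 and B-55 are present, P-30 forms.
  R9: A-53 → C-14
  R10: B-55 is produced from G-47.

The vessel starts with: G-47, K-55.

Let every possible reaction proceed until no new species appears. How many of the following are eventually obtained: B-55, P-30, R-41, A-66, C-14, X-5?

2

G-47 present → B-55 forms (R10).
B-55 and K-55 present → A-53 forms (R5).
A-53 present → C-14 forms (R9).
B-55: reached.
P-30 would need A-66 and B-55 (R8), but A-66 never forms.
R-41 would need C-14 and P-30 (R6), but P-30 never forms.
A-66 would need L-53 and R-41 (R7), but R-41 never forms.
C-14: reached.
No rule produces X-5, and it is not given.
Reached: B-55 and C-14 — 2 of the 6.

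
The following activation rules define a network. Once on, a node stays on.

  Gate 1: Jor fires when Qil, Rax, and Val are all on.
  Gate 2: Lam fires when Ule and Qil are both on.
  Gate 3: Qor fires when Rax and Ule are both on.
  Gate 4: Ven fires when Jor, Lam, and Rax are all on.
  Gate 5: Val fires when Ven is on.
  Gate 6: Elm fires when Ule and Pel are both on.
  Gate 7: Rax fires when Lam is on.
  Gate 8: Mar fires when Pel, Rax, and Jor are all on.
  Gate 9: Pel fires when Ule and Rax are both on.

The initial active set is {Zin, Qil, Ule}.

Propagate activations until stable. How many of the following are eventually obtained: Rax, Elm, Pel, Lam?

4

Gate 2: Ule and Qil on → Lam on.
Lam is on, so Rax fires (Gate 7).
Ule and Rax are on, so Pel fires (Gate 9).
Gate 6: Ule and Pel on → Elm on.
Rax: reached.
Elm: reached.
Pel: reached.
Lam: reached.
All 4 are reached.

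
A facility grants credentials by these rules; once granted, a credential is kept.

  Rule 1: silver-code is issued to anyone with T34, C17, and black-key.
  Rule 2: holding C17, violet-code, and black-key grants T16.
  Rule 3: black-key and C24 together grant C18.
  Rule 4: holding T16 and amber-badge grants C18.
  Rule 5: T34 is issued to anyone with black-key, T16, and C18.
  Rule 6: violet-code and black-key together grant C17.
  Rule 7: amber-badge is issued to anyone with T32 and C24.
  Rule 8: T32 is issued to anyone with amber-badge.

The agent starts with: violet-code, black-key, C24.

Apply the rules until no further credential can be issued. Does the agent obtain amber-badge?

amber-badge would need T32 and C24 (Rule 7), but T32 is never granted.

No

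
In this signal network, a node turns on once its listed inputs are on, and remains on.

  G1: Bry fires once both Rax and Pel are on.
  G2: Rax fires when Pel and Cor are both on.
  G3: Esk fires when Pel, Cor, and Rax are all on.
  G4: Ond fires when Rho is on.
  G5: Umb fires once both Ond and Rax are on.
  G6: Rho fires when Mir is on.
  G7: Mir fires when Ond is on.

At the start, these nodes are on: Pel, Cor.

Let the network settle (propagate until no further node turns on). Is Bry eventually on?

Pel and Cor are on, so Rax fires (G2).
Rax and Pel are on, so Bry fires (G1).

Yes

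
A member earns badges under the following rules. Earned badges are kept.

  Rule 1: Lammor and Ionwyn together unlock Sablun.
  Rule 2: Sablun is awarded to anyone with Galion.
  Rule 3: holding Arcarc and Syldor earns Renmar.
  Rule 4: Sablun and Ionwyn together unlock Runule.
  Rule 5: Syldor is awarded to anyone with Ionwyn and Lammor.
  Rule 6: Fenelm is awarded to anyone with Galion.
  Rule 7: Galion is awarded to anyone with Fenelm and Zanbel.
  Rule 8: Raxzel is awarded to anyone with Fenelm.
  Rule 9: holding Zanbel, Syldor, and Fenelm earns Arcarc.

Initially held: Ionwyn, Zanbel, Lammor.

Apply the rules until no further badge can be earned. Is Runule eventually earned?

Yes

With Lammor and Ionwyn, Sablun is earned (Rule 1).
With Sablun and Ionwyn, Runule is earned (Rule 4).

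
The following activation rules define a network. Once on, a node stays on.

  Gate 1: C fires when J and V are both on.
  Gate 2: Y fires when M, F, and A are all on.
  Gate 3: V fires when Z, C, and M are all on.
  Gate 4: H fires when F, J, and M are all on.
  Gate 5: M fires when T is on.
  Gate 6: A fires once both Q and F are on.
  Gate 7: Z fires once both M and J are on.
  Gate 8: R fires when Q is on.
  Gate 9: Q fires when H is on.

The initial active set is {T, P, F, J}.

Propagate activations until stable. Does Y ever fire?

Yes

T is on, so M fires (Gate 5).
F, J, and M are on, so H fires (Gate 4).
H is on, so Q fires (Gate 9).
Q and F are on, so A fires (Gate 6).
M, F, and A are on, so Y fires (Gate 2).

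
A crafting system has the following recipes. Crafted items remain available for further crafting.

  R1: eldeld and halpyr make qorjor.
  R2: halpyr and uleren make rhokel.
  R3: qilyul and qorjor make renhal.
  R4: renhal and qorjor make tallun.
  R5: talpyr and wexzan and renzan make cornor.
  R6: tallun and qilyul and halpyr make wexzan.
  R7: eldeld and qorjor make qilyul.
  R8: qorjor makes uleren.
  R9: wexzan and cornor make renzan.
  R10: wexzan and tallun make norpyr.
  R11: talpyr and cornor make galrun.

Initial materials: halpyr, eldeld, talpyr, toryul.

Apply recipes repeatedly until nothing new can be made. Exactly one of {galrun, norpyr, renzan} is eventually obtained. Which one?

Using R1, eldeld and halpyr make qorjor.
Using R7, eldeld and qorjor make qilyul.
qilyul and qorjor → renhal (R3).
Using R4, renhal and qorjor make tallun.
Using R6, tallun, qilyul, and halpyr make wexzan.
Using R10, wexzan and tallun make norpyr.
galrun would need talpyr and cornor (R11), but cornor is never obtained. renzan would need wexzan and cornor (R9), but cornor is never obtained.

norpyr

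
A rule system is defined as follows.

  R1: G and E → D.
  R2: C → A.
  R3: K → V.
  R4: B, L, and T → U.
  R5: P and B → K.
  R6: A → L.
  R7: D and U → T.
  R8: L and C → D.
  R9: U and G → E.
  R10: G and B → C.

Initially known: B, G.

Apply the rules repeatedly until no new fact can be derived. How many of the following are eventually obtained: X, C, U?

1

G and B hold, so C follows (R10).
No rule produces X, and it is not given.
C: reached.
U would need B, L, and T (R4), but T is never established.
Reached: C — 1 of the 3.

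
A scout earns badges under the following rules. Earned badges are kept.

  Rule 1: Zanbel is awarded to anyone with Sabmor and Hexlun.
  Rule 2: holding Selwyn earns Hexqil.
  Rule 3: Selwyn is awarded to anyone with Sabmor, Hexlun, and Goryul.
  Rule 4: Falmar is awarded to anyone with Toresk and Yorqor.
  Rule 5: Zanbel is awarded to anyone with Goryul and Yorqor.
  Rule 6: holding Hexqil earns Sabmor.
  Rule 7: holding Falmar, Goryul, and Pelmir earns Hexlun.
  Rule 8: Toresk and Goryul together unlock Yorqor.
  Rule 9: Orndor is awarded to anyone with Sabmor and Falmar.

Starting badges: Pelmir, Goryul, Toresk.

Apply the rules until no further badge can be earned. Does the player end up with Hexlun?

Yes

With Toresk and Goryul, Yorqor is earned (Rule 8).
With Toresk and Yorqor, Falmar is earned (Rule 4).
With Falmar, Goryul, and Pelmir, Hexlun is earned (Rule 7).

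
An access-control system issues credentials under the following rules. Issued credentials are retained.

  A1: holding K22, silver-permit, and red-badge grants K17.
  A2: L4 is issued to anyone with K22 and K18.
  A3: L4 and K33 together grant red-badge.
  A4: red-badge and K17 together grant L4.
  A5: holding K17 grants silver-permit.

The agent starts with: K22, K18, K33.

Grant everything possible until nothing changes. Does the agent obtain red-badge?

Yes

Holding K22 and K18 grants L4 (A2).
Holding L4 and K33 grants red-badge (A3).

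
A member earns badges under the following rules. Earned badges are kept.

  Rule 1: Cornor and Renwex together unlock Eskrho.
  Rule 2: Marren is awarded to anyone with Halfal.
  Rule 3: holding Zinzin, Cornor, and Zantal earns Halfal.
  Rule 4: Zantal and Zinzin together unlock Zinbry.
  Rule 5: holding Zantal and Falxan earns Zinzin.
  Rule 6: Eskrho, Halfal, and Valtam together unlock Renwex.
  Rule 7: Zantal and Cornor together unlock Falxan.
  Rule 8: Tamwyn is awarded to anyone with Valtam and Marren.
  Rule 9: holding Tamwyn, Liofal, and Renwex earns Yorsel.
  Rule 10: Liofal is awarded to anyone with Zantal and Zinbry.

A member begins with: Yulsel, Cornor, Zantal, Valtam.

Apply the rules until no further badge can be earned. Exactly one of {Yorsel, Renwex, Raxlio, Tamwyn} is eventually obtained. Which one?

Tamwyn

With Zantal and Cornor, Falxan is earned (Rule 7).
With Zantal and Falxan, Zinzin is earned (Rule 5).
With Zinzin, Cornor, and Zantal, Halfal is earned (Rule 3).
With Halfal, Marren is earned (Rule 2).
With Valtam and Marren, Tamwyn is earned (Rule 8).
Yorsel would need Tamwyn, Liofal, and Renwex (Rule 9), but Renwex is never earned. Renwex would need Eskrho, Halfal, and Valtam (Rule 6), but Eskrho is never earned. No rule produces Raxlio, and it is not given.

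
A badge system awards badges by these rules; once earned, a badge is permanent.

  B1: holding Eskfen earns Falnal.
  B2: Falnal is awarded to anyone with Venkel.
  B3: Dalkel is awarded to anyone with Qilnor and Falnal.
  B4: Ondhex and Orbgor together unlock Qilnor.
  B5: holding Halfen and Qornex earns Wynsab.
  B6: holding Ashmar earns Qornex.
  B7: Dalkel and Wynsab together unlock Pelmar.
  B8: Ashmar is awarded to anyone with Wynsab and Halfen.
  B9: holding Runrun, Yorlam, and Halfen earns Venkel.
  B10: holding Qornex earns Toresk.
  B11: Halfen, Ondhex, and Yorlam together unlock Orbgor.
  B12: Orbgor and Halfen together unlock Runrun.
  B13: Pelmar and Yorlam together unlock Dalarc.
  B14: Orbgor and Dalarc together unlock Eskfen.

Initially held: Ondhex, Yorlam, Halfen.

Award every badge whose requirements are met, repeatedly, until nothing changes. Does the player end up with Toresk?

No

Toresk would need Qornex (B10), but Qornex is never earned.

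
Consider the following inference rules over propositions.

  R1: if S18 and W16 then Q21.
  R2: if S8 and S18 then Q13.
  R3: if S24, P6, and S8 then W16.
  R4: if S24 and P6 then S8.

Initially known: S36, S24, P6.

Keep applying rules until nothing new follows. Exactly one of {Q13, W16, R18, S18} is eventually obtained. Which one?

W16

S24 and P6 hold, so S8 follows (R4).
From S24, P6, and S8, R3 gives W16.
Q13 would need S8 and S18 (R2), but S18 is never established. No rule produces R18, and it is not given. No rule produces S18, and it is not given.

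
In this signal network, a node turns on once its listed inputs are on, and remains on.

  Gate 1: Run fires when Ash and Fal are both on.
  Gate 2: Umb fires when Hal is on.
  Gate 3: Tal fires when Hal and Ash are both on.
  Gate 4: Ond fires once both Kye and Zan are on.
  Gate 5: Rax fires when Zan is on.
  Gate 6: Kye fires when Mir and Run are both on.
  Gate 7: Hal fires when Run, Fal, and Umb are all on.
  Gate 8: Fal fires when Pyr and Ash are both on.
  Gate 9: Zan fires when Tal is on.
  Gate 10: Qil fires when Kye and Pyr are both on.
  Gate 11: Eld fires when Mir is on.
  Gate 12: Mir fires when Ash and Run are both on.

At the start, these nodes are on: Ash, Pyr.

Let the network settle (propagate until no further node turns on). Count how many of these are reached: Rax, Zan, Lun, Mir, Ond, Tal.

Gate 8: Pyr and Ash on → Fal on.
Gate 1: Ash and Fal on → Run on.
Ash and Run are on, so Mir fires (Gate 12).
Rax would need Zan (Gate 5), but Zan never turns on.
Zan would need Tal (Gate 9), but Tal never turns on.
No rule produces Lun, and it is not given.
Mir: reached.
Ond would need Kye and Zan (Gate 4), but Zan never turns on.
Tal would need Hal and Ash (Gate 3), but Hal never turns on.
Reached: Mir — 1 of the 6.

1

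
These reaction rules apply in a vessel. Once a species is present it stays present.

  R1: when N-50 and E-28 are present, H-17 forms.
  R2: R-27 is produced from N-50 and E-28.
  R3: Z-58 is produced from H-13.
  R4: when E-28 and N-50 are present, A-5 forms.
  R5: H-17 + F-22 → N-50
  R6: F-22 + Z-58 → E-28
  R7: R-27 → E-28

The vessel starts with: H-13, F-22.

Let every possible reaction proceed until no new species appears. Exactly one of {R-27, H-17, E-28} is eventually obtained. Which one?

H-13 present → Z-58 forms (R3).
F-22 and Z-58 present → E-28 forms (R6).
H-17 would need N-50 and E-28 (R1), but N-50 never forms. R-27 would need N-50 and E-28 (R2), but N-50 never forms.

E-28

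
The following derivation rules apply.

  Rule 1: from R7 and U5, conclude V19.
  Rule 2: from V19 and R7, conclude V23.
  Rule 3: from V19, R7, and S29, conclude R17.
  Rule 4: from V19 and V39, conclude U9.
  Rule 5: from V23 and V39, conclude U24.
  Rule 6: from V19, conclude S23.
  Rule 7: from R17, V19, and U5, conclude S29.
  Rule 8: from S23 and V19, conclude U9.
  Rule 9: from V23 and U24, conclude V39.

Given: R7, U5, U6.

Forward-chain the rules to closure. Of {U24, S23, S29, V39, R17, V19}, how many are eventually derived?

R7 and U5 hold, so V19 follows (Rule 1).
V19 holds, so S23 follows (Rule 6).
U24 would need V23 and V39 (Rule 5), but V39 is never established.
S23: reached.
S29 would need R17, V19, and U5 (Rule 7), but R17 is never established.
V39 would need V23 and U24 (Rule 9), but U24 is never established.
R17 would need V19, R7, and S29 (Rule 3), but S29 is never established.
V19: reached.
Reached: S23 and V19 — 2 of the 6.

2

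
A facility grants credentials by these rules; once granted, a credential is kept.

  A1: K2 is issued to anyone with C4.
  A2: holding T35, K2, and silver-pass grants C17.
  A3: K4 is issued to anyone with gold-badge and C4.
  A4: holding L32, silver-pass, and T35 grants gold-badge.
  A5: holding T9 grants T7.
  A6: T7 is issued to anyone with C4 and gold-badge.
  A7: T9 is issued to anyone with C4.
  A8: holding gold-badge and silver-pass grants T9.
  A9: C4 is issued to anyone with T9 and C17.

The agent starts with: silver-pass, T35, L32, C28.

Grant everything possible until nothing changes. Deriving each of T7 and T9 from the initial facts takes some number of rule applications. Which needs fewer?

T9

T9: Holding L32, silver-pass, and T35 grants gold-badge (A4). Holding gold-badge and silver-pass grants T9 (A8). [2 rule applications]
T7: Holding L32, silver-pass, and T35 grants gold-badge (A4). Holding gold-badge and silver-pass grants T9 (A8). Holding T9 grants T7 (A5). [3 rule applications]
T9 needs fewer.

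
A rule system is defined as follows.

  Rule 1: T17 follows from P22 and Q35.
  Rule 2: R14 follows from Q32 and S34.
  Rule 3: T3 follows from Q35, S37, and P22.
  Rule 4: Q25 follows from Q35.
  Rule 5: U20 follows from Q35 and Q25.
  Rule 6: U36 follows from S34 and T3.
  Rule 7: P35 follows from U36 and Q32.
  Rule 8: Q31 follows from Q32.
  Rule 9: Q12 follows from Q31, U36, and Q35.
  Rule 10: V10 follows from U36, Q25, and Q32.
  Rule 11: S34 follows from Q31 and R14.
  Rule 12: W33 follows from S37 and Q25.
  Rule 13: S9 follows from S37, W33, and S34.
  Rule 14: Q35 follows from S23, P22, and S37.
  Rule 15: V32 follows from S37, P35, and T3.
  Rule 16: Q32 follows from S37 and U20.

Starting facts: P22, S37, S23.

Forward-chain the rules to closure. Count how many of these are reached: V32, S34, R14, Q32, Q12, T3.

2

From S23, P22, and S37, Rule 14 gives Q35.
Q35 holds, so Q25 follows (Rule 4).
Q35, S37, and P22 hold, so T3 follows (Rule 3).
From Q35 and Q25, Rule 5 gives U20.
From S37 and U20, Rule 16 gives Q32.
V32 would need S37, P35, and T3 (Rule 15), but P35 is never established.
S34 would need Q31 and R14 (Rule 11), but R14 is never established.
R14 would need Q32 and S34 (Rule 2), but S34 is never established.
Q32: reached.
Q12 would need Q31, U36, and Q35 (Rule 9), but U36 is never established.
T3: reached.
Reached: Q32 and T3 — 2 of the 6.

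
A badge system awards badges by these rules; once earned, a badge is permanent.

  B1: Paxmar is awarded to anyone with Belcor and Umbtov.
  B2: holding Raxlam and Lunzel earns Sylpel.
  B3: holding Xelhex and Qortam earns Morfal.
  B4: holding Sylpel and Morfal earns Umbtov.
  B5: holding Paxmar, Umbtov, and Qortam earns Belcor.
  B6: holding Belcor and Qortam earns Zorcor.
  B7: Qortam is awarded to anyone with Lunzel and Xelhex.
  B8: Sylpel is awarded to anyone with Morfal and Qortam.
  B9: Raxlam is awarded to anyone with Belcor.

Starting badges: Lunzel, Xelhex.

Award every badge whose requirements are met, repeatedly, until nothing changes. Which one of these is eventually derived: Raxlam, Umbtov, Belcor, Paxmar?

Umbtov

With Lunzel and Xelhex, Qortam is earned (B7).
With Xelhex and Qortam, Morfal is earned (B3).
With Morfal and Qortam, Sylpel is earned (B8).
With Sylpel and Morfal, Umbtov is earned (B4).
Paxmar would need Belcor and Umbtov (B1), but Belcor is never earned. Raxlam would need Belcor (B9), but Belcor is never earned. Belcor would need Paxmar, Umbtov, and Qortam (B5), but Paxmar is never earned.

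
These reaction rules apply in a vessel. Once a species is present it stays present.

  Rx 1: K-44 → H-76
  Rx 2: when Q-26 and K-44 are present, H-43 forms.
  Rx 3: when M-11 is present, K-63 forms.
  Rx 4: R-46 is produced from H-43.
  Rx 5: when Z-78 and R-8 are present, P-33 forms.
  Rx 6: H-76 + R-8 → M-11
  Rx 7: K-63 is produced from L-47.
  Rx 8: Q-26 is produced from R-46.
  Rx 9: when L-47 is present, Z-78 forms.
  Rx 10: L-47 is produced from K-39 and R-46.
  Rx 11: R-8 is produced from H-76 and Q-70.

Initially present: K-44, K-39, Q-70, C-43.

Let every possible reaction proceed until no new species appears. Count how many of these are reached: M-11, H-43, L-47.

K-44 present → H-76 forms (Rx 1).
H-76 and Q-70 present → R-8 forms (Rx 11).
H-76 and R-8 present → M-11 forms (Rx 6).
M-11: reached.
H-43 would need Q-26 and K-44 (Rx 2), but Q-26 never forms.
L-47 would need K-39 and R-46 (Rx 10), but R-46 never forms.
Reached: M-11 — 1 of the 3.

1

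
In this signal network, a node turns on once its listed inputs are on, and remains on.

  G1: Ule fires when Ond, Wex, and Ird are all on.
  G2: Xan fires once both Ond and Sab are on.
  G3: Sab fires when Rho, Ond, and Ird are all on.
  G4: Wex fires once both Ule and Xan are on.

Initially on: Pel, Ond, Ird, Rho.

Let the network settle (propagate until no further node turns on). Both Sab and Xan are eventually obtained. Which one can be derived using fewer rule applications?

Sab: G3: Rho, Ond, and Ird on → Sab on. [1 rule application]
Xan: Rho, Ond, and Ird are on, so Sab fires (G3). Ond and Sab are on, so Xan fires (G2). [2 rule applications]
Sab needs fewer.

Sab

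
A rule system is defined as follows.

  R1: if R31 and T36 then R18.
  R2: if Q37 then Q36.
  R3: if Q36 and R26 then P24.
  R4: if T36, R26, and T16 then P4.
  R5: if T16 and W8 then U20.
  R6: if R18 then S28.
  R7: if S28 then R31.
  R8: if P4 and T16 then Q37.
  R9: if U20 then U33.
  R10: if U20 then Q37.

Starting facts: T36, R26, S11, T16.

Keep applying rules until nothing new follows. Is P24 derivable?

From T36, R26, and T16, R4 gives P4.
From P4 and T16, R8 gives Q37.
From Q37, R2 gives Q36.
Q36 and R26 hold, so P24 follows (R3).

Yes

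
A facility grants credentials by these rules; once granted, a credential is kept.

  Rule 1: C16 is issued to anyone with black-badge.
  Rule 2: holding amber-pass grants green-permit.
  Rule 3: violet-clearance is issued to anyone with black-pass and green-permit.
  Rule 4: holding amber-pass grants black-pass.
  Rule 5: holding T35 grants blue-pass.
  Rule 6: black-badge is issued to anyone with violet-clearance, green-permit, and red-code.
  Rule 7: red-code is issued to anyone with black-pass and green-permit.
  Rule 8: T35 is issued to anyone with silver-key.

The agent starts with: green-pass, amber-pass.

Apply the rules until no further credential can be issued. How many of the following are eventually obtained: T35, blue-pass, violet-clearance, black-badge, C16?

Holding amber-pass grants black-pass (Rule 4).
Holding amber-pass grants green-permit (Rule 2).
Holding black-pass and green-permit grants violet-clearance (Rule 3).
Holding black-pass and green-permit grants red-code (Rule 7).
Holding violet-clearance, green-permit, and red-code grants black-badge (Rule 6).
Holding black-badge grants C16 (Rule 1).
T35 would need silver-key (Rule 8), but silver-key is never granted.
blue-pass would need T35 (Rule 5), but T35 is never granted.
violet-clearance: reached.
black-badge: reached.
C16: reached.
Reached: violet-clearance, black-badge, and C16 — 3 of the 5.

3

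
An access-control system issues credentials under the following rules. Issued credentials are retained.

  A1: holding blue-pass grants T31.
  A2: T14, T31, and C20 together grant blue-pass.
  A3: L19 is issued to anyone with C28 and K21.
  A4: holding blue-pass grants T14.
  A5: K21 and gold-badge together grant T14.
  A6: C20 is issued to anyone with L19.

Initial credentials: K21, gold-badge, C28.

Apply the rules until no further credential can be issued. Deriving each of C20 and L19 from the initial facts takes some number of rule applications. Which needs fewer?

L19: Holding C28 and K21 grants L19 (A3). [1 rule application]
C20: Holding C28 and K21 grants L19 (A3). Holding L19 grants C20 (A6). [2 rule applications]
L19 needs fewer.

L19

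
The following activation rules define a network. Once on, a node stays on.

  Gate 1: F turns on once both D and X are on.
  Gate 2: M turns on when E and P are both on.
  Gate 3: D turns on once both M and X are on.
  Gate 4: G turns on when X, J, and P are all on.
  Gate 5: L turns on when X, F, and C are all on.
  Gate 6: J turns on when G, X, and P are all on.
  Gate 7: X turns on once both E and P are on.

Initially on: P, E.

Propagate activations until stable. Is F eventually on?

Yes

Gate 7: E and P on → X on.
E and P are on, so M turns on (Gate 2).
Gate 3: M and X on → D on.
D and X are on, so F turns on (Gate 1).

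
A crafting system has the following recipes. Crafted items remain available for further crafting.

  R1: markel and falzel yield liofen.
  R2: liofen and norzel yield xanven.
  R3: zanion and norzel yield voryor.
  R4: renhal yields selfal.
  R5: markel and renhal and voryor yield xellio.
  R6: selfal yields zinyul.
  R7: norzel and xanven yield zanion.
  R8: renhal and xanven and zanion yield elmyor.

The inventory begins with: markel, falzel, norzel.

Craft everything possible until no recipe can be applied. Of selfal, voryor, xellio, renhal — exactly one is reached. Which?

markel and falzel → liofen (R1).
liofen and norzel → xanven (R2).
Using R7, norzel and xanven make zanion.
zanion and norzel → voryor (R3).
selfal would need renhal (R4), but renhal is never obtained. No rule produces renhal, and it is not given. xellio would need markel, renhal, and voryor (R5), but renhal is never obtained.

voryor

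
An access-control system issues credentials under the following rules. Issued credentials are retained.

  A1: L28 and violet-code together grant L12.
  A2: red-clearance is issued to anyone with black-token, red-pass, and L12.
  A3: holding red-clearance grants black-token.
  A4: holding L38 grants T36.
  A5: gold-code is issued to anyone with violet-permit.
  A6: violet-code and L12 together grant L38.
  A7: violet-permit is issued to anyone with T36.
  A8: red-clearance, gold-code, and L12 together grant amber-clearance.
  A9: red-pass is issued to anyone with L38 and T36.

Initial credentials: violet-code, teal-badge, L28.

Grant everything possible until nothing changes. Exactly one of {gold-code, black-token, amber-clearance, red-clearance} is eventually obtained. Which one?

Holding L28 and violet-code grants L12 (A1).
Holding violet-code and L12 grants L38 (A6).
Holding L38 grants T36 (A4).
Holding T36 grants violet-permit (A7).
Holding violet-permit grants gold-code (A5).
red-clearance would need black-token, red-pass, and L12 (A2), but black-token is never granted. black-token would need red-clearance (A3), but red-clearance is never granted. amber-clearance would need red-clearance, gold-code, and L12 (A8), but red-clearance is never granted.

gold-code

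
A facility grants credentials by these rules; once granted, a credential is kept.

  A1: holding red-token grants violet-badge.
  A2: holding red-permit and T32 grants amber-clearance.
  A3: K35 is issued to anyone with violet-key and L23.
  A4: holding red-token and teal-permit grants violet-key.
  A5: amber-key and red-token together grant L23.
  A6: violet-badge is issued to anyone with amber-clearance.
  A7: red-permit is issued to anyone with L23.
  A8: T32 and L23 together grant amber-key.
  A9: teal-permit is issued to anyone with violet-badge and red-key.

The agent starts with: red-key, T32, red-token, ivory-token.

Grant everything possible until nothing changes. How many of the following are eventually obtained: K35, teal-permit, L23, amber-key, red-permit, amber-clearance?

1

Holding red-token grants violet-badge (A1).
Holding violet-badge and red-key grants teal-permit (A9).
K35 would need violet-key and L23 (A3), but L23 is never granted.
teal-permit: reached.
L23 would need amber-key and red-token (A5), but amber-key is never granted.
amber-key would need T32 and L23 (A8), but L23 is never granted.
red-permit would need L23 (A7), but L23 is never granted.
amber-clearance would need red-permit and T32 (A2), but red-permit is never granted.
Reached: teal-permit — 1 of the 6.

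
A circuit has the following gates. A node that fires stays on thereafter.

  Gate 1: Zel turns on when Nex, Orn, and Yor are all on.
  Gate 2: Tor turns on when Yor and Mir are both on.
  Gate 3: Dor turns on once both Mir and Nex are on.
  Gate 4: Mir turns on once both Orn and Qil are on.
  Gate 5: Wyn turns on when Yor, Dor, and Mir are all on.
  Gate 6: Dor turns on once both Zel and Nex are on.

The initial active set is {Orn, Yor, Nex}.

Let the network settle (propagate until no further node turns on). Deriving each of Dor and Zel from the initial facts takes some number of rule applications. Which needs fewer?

Zel: Nex, Orn, and Yor are on, so Zel turns on (Gate 1). [1 rule application]
Dor: Gate 1: Nex, Orn, and Yor on → Zel on. Zel and Nex are on, so Dor turns on (Gate 6). [2 rule applications]
Zel needs fewer.

Zel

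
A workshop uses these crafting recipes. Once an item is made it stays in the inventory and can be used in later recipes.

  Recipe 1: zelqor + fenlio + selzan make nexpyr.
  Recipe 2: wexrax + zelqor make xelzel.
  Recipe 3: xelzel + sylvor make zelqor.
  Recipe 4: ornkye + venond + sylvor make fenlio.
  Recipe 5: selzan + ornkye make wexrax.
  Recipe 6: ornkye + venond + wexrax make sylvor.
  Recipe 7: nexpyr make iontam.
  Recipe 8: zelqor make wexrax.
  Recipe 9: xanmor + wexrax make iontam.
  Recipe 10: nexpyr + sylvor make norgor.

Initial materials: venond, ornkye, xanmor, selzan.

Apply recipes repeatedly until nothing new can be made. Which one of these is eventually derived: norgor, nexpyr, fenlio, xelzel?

selzan + ornkye → wexrax (Recipe 5).
ornkye + venond + wexrax → sylvor (Recipe 6).
Using Recipe 4, ornkye, venond, and sylvor make fenlio.
xelzel would need wexrax and zelqor (Recipe 2), but zelqor is never obtained. nexpyr would need zelqor, fenlio, and selzan (Recipe 1), but zelqor is never obtained. norgor would need nexpyr and sylvor (Recipe 10), but nexpyr is never obtained.

fenlio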